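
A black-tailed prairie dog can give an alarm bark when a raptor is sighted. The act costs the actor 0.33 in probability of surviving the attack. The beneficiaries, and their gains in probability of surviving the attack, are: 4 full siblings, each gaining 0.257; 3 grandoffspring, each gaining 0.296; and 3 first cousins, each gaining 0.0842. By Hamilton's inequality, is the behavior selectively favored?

Hamilton's rule: the trait is favored when the sum of r·B over every recipient exceeds the actor's cost C.
r to a full sibling = 0.5 (full sibs share both parents — two paths of length 2: r = 2·(1/2)^2 = 1/2).
r to a grandoffspring = 1/4 (two parent–offspring links: r = (1/2)^2 = 1/4).
r to a first cousin = 1/8 (first cousins share one grandparent pair — two paths of length 4: r = 2·(1/2)^4 = 1/8).
Summing one r·B term per recipient: 4·0.5·0.257 + 3·0.25·0.296 + 3·0.125·0.0842 = 0.767575.
0.767575 > 0.33: the indirect benefit exceeds the cost.

Yes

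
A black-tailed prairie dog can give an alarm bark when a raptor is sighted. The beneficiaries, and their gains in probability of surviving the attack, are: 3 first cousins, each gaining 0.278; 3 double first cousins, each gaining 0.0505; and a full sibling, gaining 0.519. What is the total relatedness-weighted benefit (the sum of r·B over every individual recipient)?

0.401625

r to a first cousin = 1/8 (first cousins share one grandparent pair — two paths of length 4: r = 2·(1/2)^4 = 1/8).
r to a double first cousin = 1/4 (double first cousins share both grandparent pairs — four paths of length 4: r = 4·(1/2)^4 = 1/4).
r to a full sibling = 0.5 (full sibs share both parents — two paths of length 2: r = 2·(1/2)^2 = 1/2).
Summing one r·B term per recipient: 3·0.125·0.278 + 3·0.25·0.0505 + 1·0.5·0.519 = 0.401625.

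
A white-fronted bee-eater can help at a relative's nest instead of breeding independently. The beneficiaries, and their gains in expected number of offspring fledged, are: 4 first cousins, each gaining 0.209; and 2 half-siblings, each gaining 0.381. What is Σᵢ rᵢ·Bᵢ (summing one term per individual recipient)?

r to a first cousin = 0.125 (first cousins share one grandparent pair — two paths of length 4: r = 2·(1/2)^4 = 1/8).
r to a half-sibling = 0.25 (half-sibs share one parent — one path of length 2: r = (1/2)^2 = 1/4).
Summing one r·B term per recipient: 4·0.125·0.209 + 2·0.25·0.381 = 0.295.

0.295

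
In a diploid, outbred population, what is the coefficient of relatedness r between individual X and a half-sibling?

0.25

Each parent–offspring link contributes a factor of 1/2, and independent paths through distinct common ancestors add.
Half-sibs share one parent — one path of length 2: r = (1/2)^2 = 1/4.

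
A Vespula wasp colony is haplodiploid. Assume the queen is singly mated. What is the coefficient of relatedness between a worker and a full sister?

0.75

Haplodiploid full sisters inherit their father's entire haploid genome identically (contributing 1/2) and on average half of their mother's contribution (1/2 · 1/2 = 1/4); r = 1/2 + 1/4 = 3/4.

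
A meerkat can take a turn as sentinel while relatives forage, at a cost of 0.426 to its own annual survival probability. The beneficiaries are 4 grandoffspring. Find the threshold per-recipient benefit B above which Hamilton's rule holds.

r to a grandoffspring = 0.25 (two parent–offspring links: r = (1/2)^2 = 1/4).
Hamilton's rule with n recipients of equal r: n·r·B > C, so B > C/(n·r) = 0.426/(4·0.25) = 0.426.

0.426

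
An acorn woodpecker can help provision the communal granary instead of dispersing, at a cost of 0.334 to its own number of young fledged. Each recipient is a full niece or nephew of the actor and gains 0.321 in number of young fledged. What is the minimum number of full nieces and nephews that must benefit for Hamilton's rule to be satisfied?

5

r to a full niece or nephew = 1/4 (full aunt/uncle↔niece/nephew: two paths of length 3 through the shared grandparent pair: r = 2·(1/2)^3 = 1/4).
Hamilton's rule: n·r·B > C  ⇒  n > C/(r·B) = 0.334/(0.25·0.321) = 4.162.
The smallest integer exceeding 4.162 is 5.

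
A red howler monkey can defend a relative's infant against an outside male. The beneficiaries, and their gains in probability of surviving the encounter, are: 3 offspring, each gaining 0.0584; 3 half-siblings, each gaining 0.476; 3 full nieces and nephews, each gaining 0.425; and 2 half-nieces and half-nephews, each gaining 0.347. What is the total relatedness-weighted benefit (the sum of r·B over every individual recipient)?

0.8501

r to an offspring = 1/2 (one parent–offspring link: r = (1/2)^1 = 1/2).
r to a half-sibling = 1/4 (half-sibs share one parent — one path of length 2: r = (1/2)^2 = 1/4).
r to a full niece or nephew = 1/4 (full aunt/uncle↔niece/nephew: two paths of length 3 through the shared grandparent pair: r = 2·(1/2)^3 = 1/4).
r to a half-niece or half-nephew = 0.125 (half-aunt/uncle↔niece/nephew: one path of length 3: r = (1/2)^3 = 1/8).
Summing one r·B term per recipient: 3·0.5·0.0584 + 3·0.25·0.476 + 3·0.25·0.425 + 2·0.125·0.347 = 0.8501.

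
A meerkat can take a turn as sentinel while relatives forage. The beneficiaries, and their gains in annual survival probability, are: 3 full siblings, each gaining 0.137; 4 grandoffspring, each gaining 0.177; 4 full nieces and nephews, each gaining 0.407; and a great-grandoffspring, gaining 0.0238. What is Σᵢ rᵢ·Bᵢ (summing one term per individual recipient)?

r to a full sibling = 0.5 (full sibs share both parents — two paths of length 2: r = 2·(1/2)^2 = 1/2).
r to a grandoffspring = 1/4 (two parent–offspring links: r = (1/2)^2 = 1/4).
r to a full niece or nephew = 0.25 (full aunt/uncle↔niece/nephew: two paths of length 3 through the shared grandparent pair: r = 2·(1/2)^3 = 1/4).
r to a great-grandoffspring = 1/8 (three parent–offspring links: r = (1/2)^3 = 1/8).
Summing one r·B term per recipient: 3·0.5·0.137 + 4·0.25·0.177 + 4·0.25·0.407 + 1·0.125·0.0238 = 0.792475.

0.792475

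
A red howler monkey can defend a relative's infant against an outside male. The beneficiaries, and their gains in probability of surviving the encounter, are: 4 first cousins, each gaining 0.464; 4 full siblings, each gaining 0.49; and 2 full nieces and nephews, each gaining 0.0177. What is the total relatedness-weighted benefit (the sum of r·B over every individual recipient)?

r to a first cousin = 1/8 (first cousins share one grandparent pair — two paths of length 4: r = 2·(1/2)^4 = 1/8).
r to a full sibling = 1/2 (full sibs share both parents — two paths of length 2: r = 2·(1/2)^2 = 1/2).
r to a full niece or nephew = 1/4 (full aunt/uncle↔niece/nephew: two paths of length 3 through the shared grandparent pair: r = 2·(1/2)^3 = 1/4).
Summing one r·B term per recipient: 4·0.125·0.464 + 4·0.5·0.49 + 2·0.25·0.0177 = 1.22085.

1.22085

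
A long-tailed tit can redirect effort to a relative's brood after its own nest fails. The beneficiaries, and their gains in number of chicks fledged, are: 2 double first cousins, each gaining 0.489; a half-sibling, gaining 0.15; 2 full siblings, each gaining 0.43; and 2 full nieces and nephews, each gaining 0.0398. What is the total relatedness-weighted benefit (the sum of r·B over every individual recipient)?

0.7319

r to a double first cousin = 0.25 (double first cousins share both grandparent pairs — four paths of length 4: r = 4·(1/2)^4 = 1/4).
r to a half-sibling = 1/4 (half-sibs share one parent — one path of length 2: r = (1/2)^2 = 1/4).
r to a full sibling = 1/2 (full sibs share both parents — two paths of length 2: r = 2·(1/2)^2 = 1/2).
r to a full niece or nephew = 1/4 (full aunt/uncle↔niece/nephew: two paths of length 3 through the shared grandparent pair: r = 2·(1/2)^3 = 1/4).
Summing one r·B term per recipient: 2·0.25·0.489 + 1·0.25·0.15 + 2·0.5·0.43 + 2·0.25·0.0398 = 0.7319.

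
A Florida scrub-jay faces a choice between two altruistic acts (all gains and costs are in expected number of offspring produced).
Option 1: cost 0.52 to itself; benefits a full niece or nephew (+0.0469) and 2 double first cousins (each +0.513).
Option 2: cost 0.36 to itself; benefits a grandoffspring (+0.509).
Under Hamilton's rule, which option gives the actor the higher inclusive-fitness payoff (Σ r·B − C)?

Option 2

Option 1: r to a full niece or nephew = 0.25.
Option 1: r to a double first cousin = 0.25.
Option 1: Σ r·B − C = (1·0.25·0.0469 + 2·0.25·0.513) − 0.52 = -0.251775.
Option 2: r to a grandoffspring = 0.25.
Option 2: Σ r·B − C = (1·0.25·0.509) − 0.36 = -0.23275.
Option 2 has the higher net inclusive-fitness payoff.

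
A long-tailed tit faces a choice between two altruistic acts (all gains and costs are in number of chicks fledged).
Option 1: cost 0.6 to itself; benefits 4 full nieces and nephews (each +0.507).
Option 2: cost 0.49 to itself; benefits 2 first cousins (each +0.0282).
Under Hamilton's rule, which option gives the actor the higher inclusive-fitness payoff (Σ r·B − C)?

Option 1: r to a full niece or nephew = 0.25.
Option 1: Σ r·B − C = (4·0.25·0.507) − 0.6 = -0.093.
Option 2: r to a first cousin = 0.125.
Option 2: Σ r·B − C = (2·0.125·0.0282) − 0.49 = -0.48295.
Option 1 has the higher net inclusive-fitness payoff.

Option 1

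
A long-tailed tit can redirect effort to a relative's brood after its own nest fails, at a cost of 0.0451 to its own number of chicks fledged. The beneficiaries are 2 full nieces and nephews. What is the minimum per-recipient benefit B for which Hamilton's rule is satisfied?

r to a full niece or nephew = 1/4 (full aunt/uncle↔niece/nephew: two paths of length 3 through the shared grandparent pair: r = 2·(1/2)^3 = 1/4).
Hamilton's rule with n recipients of equal r: n·r·B > C, so B > C/(n·r) = 0.0451/(2·0.25) = 0.0902.

0.0902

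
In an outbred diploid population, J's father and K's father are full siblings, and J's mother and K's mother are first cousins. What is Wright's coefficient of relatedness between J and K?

Wright's path rule: contributions from independent ancestry routes add.
J and K are related in two ways: first cousins through their fathers (r = 1/8) and second cousins through their mothers (r = 1/32).
r = 1/8 + 1/32 = 0.15625.

0.15625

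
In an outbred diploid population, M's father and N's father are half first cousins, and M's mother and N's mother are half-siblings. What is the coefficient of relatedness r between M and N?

0.078125

Independent pedigree routes through distinct common ancestors add.
M and N are related in two ways: half second cousins through their fathers (r = 1/64) and half first cousins through their mothers (r = 1/16).
r = 1/64 + 1/16 = 0.078125.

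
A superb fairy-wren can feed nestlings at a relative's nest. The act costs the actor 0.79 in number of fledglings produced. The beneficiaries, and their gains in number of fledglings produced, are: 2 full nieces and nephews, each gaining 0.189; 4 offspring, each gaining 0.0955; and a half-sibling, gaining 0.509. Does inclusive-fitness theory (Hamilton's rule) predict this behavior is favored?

Hamilton's rule: the trait is favored when the sum of r·B over every recipient exceeds the actor's cost C.
r to a full niece or nephew = 0.25 (full aunt/uncle↔niece/nephew: two paths of length 3 through the shared grandparent pair: r = 2·(1/2)^3 = 1/4).
r to an offspring = 1/2 (one parent–offspring link: r = (1/2)^1 = 1/2).
r to a half-sibling = 0.25 (half-sibs share one parent — one path of length 2: r = (1/2)^2 = 1/4).
Summing one r·B term per recipient: 2·0.25·0.189 + 4·0.5·0.0955 + 1·0.25·0.509 = 0.41275.
0.41275 < 0.79: the indirect benefit is less than the cost.

No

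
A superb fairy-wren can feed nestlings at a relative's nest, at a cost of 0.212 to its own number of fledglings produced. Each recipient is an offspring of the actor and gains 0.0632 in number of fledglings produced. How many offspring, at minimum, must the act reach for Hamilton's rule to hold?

7

r to an offspring = 0.5 (one parent–offspring link: r = (1/2)^1 = 1/2).
Hamilton's rule: n·r·B > C  ⇒  n > C/(r·B) = 0.212/(0.5·0.0632) = 6.709.
The smallest integer exceeding 6.709 is 7.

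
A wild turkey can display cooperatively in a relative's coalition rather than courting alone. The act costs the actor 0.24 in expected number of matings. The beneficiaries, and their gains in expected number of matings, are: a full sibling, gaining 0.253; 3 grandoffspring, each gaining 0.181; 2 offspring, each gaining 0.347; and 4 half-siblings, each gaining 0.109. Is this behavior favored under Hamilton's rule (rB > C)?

Yes

Hamilton's rule: the trait is favored when the sum of r·B over every recipient exceeds the actor's cost C.
r to a full sibling = 1/2 (full sibs share both parents — two paths of length 2: r = 2·(1/2)^2 = 1/2).
r to a grandoffspring = 0.25 (two parent–offspring links: r = (1/2)^2 = 1/4).
r to an offspring = 0.5 (one parent–offspring link: r = (1/2)^1 = 1/2).
r to a half-sibling = 0.25 (half-sibs share one parent — one path of length 2: r = (1/2)^2 = 1/4).
Summing one r·B term per recipient: 1·0.5·0.253 + 3·0.25·0.181 + 2·0.5·0.347 + 4·0.25·0.109 = 0.71825.
0.71825 > 0.24: the indirect benefit exceeds the cost.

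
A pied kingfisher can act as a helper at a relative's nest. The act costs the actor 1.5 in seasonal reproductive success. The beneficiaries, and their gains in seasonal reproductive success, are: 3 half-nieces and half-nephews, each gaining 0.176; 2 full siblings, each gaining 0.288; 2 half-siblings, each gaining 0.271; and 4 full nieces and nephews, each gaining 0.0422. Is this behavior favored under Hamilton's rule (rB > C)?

No

Hamilton's rule: the trait is favored when the sum of r·B over every recipient exceeds the actor's cost C.
r to a half-niece or half-nephew = 1/8 (half-aunt/uncle↔niece/nephew: one path of length 3: r = (1/2)^3 = 1/8).
r to a full sibling = 0.5 (full sibs share both parents — two paths of length 2: r = 2·(1/2)^2 = 1/2).
r to a half-sibling = 0.25 (half-sibs share one parent — one path of length 2: r = (1/2)^2 = 1/4).
r to a full niece or nephew = 0.25 (full aunt/uncle↔niece/nephew: two paths of length 3 through the shared grandparent pair: r = 2·(1/2)^3 = 1/4).
Summing one r·B term per recipient: 3·0.125·0.176 + 2·0.5·0.288 + 2·0.25·0.271 + 4·0.25·0.0422 = 0.5317.
0.5317 < 1.5: the indirect benefit is less than the cost.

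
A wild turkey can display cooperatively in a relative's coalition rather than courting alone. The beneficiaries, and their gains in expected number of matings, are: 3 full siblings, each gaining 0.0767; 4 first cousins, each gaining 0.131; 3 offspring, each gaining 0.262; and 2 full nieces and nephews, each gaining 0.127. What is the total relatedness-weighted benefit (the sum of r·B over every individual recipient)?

r to a full sibling = 1/2 (full sibs share both parents — two paths of length 2: r = 2·(1/2)^2 = 1/2).
r to a first cousin = 1/8 (first cousins share one grandparent pair — two paths of length 4: r = 2·(1/2)^4 = 1/8).
r to an offspring = 1/2 (one parent–offspring link: r = (1/2)^1 = 1/2).
r to a full niece or nephew = 0.25 (full aunt/uncle↔niece/nephew: two paths of length 3 through the shared grandparent pair: r = 2·(1/2)^3 = 1/4).
Summing one r·B term per recipient: 3·0.5·0.0767 + 4·0.125·0.131 + 3·0.5·0.262 + 2·0.25·0.127 = 0.63705.

0.63705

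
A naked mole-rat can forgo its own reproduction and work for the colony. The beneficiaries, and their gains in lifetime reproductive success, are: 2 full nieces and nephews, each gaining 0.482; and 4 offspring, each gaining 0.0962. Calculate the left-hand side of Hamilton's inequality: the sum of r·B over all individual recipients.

r to a full niece or nephew = 1/4 (full aunt/uncle↔niece/nephew: two paths of length 3 through the shared grandparent pair: r = 2·(1/2)^3 = 1/4).
r to an offspring = 1/2 (one parent–offspring link: r = (1/2)^1 = 1/2).
Summing one r·B term per recipient: 2·0.25·0.482 + 4·0.5·0.0962 = 0.4334.

0.4334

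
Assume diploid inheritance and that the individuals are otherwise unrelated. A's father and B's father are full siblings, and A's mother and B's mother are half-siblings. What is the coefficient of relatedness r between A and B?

Relatedness sums over independent paths through distinct common ancestors.
A and B are related in two ways: first cousins through their fathers (r = 1/8) and half first cousins through their mothers (r = 1/16).
r = 1/8 + 1/16 = 3/16 = 0.1875.

0.1875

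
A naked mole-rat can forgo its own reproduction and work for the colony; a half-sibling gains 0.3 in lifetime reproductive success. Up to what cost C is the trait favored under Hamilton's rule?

r to a half-sibling = 0.25 (half-sibs share one parent — one path of length 2: r = (1/2)^2 = 1/4).
Hamilton's rule: n·r·B > C, so the trait is favored while C < n·r·B = 1·0.25·0.3 = 0.075.

0.075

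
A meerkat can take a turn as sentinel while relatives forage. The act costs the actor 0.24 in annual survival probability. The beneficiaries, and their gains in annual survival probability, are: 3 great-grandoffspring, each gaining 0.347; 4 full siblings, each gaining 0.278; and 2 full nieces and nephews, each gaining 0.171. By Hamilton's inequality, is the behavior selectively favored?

Hamilton's rule: the trait is favored when the sum of r·B over every recipient exceeds the actor's cost C.
r to a great-grandoffspring = 0.125 (three parent–offspring links: r = (1/2)^3 = 1/8).
r to a full sibling = 0.5 (full sibs share both parents — two paths of length 2: r = 2·(1/2)^2 = 1/2).
r to a full niece or nephew = 1/4 (full aunt/uncle↔niece/nephew: two paths of length 3 through the shared grandparent pair: r = 2·(1/2)^3 = 1/4).
Summing one r·B term per recipient: 3·0.125·0.347 + 4·0.5·0.278 + 2·0.25·0.171 = 0.771625.
0.771625 > 0.24: the indirect benefit exceeds the cost.

Yes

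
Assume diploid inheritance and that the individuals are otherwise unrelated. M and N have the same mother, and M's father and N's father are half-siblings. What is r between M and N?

Wright's path rule: contributions from independent ancestry routes add.
M and N are related in two ways: half-sibs through their shared mother (r = 1/4) and half first cousins through their fathers (r = 1/16).
r = 1/4 + 1/16 = 0.3125.

0.3125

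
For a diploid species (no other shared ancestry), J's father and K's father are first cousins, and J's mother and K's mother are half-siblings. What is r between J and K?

With two independent routes of shared ancestry, r is the sum of the two contributions.
J and K are related in two ways: second cousins through their fathers (r = 1/32) and half first cousins through their mothers (r = 1/16).
r = 1/32 + 1/16 = 3/32 = 0.09375.

0.09375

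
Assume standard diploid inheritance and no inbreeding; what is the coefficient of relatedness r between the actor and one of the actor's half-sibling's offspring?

0.125

Each parent–offspring link contributes a factor of 1/2, and independent paths through distinct common ancestors add.
Half-aunt/uncle↔niece/nephew: one path of length 3: r = (1/2)^3 = 1/8.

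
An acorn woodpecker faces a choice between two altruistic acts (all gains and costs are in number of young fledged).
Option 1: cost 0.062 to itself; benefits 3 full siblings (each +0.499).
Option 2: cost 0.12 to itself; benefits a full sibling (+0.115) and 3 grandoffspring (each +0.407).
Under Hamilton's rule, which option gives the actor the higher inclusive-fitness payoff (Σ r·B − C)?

Option 1: r to a full sibling = 0.5.
Option 1: Σ r·B − C = (3·0.5·0.499) − 0.062 = 0.6865.
Option 2: r to a full sibling = 0.5.
Option 2: r to a grandoffspring = 0.25.
Option 2: Σ r·B − C = (1·0.5·0.115 + 3·0.25·0.407) − 0.12 = 0.24275.
Option 1 has the higher net inclusive-fitness payoff.

Option 1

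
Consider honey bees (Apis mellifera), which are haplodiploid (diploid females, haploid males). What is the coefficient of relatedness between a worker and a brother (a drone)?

0.25

Her haploid brother carries none of their father's genes and a random half of their mother's genome; that half matches the maternal half of her own genome with probability 1/2: r = 1/2 · 1/2 = 1/4.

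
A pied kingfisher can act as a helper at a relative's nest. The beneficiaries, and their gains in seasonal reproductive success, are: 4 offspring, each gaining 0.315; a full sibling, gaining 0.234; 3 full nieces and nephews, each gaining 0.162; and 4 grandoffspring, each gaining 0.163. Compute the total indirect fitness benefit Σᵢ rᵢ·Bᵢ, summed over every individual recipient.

1.0315

r to an offspring = 1/2 (one parent–offspring link: r = (1/2)^1 = 1/2).
r to a full sibling = 1/2 (full sibs share both parents — two paths of length 2: r = 2·(1/2)^2 = 1/2).
r to a full niece or nephew = 0.25 (full aunt/uncle↔niece/nephew: two paths of length 3 through the shared grandparent pair: r = 2·(1/2)^3 = 1/4).
r to a grandoffspring = 1/4 (two parent–offspring links: r = (1/2)^2 = 1/4).
Summing one r·B term per recipient: 4·0.5·0.315 + 1·0.5·0.234 + 3·0.25·0.162 + 4·0.25·0.163 = 1.0315.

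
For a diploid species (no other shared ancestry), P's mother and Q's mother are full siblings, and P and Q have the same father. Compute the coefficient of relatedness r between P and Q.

0.375

Independent pedigree routes through distinct common ancestors add.
P and Q are related in two ways: first cousins through their mothers (r = 1/8) and half-sibs through their shared father (r = 1/4).
r = 1/8 + 1/4 = 3/8 = 0.375.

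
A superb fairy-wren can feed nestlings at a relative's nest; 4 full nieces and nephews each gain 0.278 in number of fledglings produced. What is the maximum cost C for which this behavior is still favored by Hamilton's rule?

0.278

r to a full niece or nephew = 0.25 (full aunt/uncle↔niece/nephew: two paths of length 3 through the shared grandparent pair: r = 2·(1/2)^3 = 1/4).
Hamilton's rule: n·r·B > C, so the trait is favored while C < n·r·B = 4·0.25·0.278 = 0.278.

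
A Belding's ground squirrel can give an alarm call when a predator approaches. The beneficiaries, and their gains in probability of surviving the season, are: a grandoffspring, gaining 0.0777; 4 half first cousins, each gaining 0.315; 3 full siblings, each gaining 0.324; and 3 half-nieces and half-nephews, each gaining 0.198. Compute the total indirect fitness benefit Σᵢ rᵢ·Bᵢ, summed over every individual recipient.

0.658425

r to a grandoffspring = 0.25 (two parent–offspring links: r = (1/2)^2 = 1/4).
r to a half first cousin = 1/16 (half first cousins share one grandparent — one path of length 4: r = (1/2)^4 = 1/16).
r to a full sibling = 0.5 (full sibs share both parents — two paths of length 2: r = 2·(1/2)^2 = 1/2).
r to a half-niece or half-nephew = 1/8 (half-aunt/uncle↔niece/nephew: one path of length 3: r = (1/2)^3 = 1/8).
Summing one r·B term per recipient: 1·0.25·0.0777 + 4·0.0625·0.315 + 3·0.5·0.324 + 3·0.125·0.198 = 0.658425.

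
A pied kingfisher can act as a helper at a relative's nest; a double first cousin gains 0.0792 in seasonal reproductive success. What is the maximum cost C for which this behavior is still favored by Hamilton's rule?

r to a double first cousin = 0.25 (double first cousins share both grandparent pairs — four paths of length 4: r = 4·(1/2)^4 = 1/4).
Hamilton's rule: n·r·B > C, so the trait is favored while C < n·r·B = 1·0.25·0.0792 = 0.0198.

0.0198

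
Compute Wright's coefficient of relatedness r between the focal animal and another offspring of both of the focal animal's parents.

0.5

Each parent–offspring link contributes a factor of 1/2, and independent paths through distinct common ancestors add.
Full sibs share both parents — two paths of length 2: r = 2·(1/2)^2 = 1/2.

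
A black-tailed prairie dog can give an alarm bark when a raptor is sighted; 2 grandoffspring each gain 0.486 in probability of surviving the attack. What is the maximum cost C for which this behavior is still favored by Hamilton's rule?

0.243

r to a grandoffspring = 0.25 (two parent–offspring links: r = (1/2)^2 = 1/4).
Hamilton's rule: n·r·B > C, so the trait is favored while C < n·r·B = 2·0.25·0.486 = 0.243.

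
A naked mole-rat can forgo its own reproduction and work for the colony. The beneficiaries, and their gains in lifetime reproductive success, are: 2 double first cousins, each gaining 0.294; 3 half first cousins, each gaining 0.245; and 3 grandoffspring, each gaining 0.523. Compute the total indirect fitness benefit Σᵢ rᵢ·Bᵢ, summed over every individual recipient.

r to a double first cousin = 1/4 (double first cousins share both grandparent pairs — four paths of length 4: r = 4·(1/2)^4 = 1/4).
r to a half first cousin = 1/16 (half first cousins share one grandparent — one path of length 4: r = (1/2)^4 = 1/16).
r to a grandoffspring = 1/4 (two parent–offspring links: r = (1/2)^2 = 1/4).
Summing one r·B term per recipient: 2·0.25·0.294 + 3·0.0625·0.245 + 3·0.25·0.523 = 0.5851875.

0.5851875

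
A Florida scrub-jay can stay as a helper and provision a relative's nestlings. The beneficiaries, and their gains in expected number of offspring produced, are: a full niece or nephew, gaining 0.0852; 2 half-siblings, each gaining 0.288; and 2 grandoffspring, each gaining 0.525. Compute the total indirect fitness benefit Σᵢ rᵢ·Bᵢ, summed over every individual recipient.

0.4278

r to a full niece or nephew = 1/4 (full aunt/uncle↔niece/nephew: two paths of length 3 through the shared grandparent pair: r = 2·(1/2)^3 = 1/4).
r to a half-sibling = 0.25 (half-sibs share one parent — one path of length 2: r = (1/2)^2 = 1/4).
r to a grandoffspring = 0.25 (two parent–offspring links: r = (1/2)^2 = 1/4).
Summing one r·B term per recipient: 1·0.25·0.0852 + 2·0.25·0.288 + 2·0.25·0.525 = 0.4278.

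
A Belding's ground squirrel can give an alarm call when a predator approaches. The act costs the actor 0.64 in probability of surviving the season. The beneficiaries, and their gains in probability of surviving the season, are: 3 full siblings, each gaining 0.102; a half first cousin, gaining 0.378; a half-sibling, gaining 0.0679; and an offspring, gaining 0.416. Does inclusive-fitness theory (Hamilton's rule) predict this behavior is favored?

Hamilton's rule: the trait is favored when the sum of r·B over every recipient exceeds the actor's cost C.
r to a full sibling = 1/2 (full sibs share both parents — two paths of length 2: r = 2·(1/2)^2 = 1/2).
r to a half first cousin = 0.0625 (half first cousins share one grandparent — one path of length 4: r = (1/2)^4 = 1/16).
r to a half-sibling = 0.25 (half-sibs share one parent — one path of length 2: r = (1/2)^2 = 1/4).
r to an offspring = 1/2 (one parent–offspring link: r = (1/2)^1 = 1/2).
Summing one r·B term per recipient: 3·0.5·0.102 + 1·0.0625·0.378 + 1·0.25·0.0679 + 1·0.5·0.416 = 0.4016.
0.4016 < 0.64: the indirect benefit is less than the cost.

No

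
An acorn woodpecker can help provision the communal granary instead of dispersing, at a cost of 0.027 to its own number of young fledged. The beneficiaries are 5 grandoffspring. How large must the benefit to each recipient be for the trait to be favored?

0.0216

r to a grandoffspring = 0.25 (two parent–offspring links: r = (1/2)^2 = 1/4).
Hamilton's rule with n recipients of equal r: n·r·B > C, so B > C/(n·r) = 0.027/(5·0.25) = 0.0216.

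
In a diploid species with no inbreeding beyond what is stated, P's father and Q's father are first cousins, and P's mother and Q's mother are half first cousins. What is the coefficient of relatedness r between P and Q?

0.046875

With two independent routes of shared ancestry, r is the sum of the two contributions.
P and Q are related in two ways: second cousins through their fathers (r = 1/32) and half second cousins through their mothers (r = 1/64).
r = 1/32 + 1/64 = 0.046875.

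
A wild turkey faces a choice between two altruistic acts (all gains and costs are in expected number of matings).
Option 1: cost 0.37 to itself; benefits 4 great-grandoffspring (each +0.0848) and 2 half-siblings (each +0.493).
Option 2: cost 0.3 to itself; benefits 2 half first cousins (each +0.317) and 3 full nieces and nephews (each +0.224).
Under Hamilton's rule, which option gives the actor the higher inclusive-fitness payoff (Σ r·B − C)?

Option 1

Option 1: r to a great-grandoffspring = 0.125.
Option 1: r to a half-sibling = 0.25.
Option 1: Σ r·B − C = (4·0.125·0.0848 + 2·0.25·0.493) − 0.37 = -0.0811.
Option 2: r to a half first cousin = 0.0625.
Option 2: r to a full niece or nephew = 0.25.
Option 2: Σ r·B − C = (2·0.0625·0.317 + 3·0.25·0.224) − 0.3 = -0.092375.
Option 1 has the higher net inclusive-fitness payoff.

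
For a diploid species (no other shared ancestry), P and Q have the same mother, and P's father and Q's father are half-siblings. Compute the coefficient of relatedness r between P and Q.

Wright's path rule: contributions from independent ancestry routes add.
P and Q are related in two ways: half-sibs through their shared mother (r = 1/4) and half first cousins through their fathers (r = 1/16).
r = 1/4 + 1/16 = 5/16 = 0.3125.

0.3125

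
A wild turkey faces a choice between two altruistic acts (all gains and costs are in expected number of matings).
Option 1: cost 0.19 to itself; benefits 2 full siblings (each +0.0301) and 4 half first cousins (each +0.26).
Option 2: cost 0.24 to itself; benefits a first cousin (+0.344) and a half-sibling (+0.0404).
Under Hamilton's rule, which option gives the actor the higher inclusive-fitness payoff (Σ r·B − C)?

Option 1

Option 1: r to a full sibling = 0.5.
Option 1: r to a half first cousin = 0.0625.
Option 1: Σ r·B − C = (2·0.5·0.0301 + 4·0.0625·0.26) − 0.19 = -0.0949.
Option 2: r to a first cousin = 0.125.
Option 2: r to a half-sibling = 0.25.
Option 2: Σ r·B − C = (1·0.125·0.344 + 1·0.25·0.0404) − 0.24 = -0.1869.
Option 1 has the higher net inclusive-fitness payoff.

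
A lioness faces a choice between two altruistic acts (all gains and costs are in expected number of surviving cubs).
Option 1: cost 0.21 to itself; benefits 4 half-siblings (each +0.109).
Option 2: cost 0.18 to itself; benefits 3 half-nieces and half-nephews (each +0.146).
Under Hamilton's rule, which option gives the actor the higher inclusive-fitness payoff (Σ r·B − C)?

Option 1

Option 1: r to a half-sibling = 0.25.
Option 1: Σ r·B − C = (4·0.25·0.109) − 0.21 = -0.101.
Option 2: r to a half-niece or half-nephew = 0.125.
Option 2: Σ r·B − C = (3·0.125·0.146) − 0.18 = -0.12525.
Option 1 has the higher net inclusive-fitness payoff.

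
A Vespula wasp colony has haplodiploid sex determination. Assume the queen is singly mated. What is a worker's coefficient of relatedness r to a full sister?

Haplodiploid full sisters inherit their father's entire haploid genome identically (contributing 1/2) and on average half of their mother's contribution (1/2 · 1/2 = 1/4); r = 1/2 + 1/4 = 3/4.

0.75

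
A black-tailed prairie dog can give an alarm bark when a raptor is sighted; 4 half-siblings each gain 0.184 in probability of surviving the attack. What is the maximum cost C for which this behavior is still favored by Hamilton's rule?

r to a half-sibling = 1/4 (half-sibs share one parent — one path of length 2: r = (1/2)^2 = 1/4).
Hamilton's rule: n·r·B > C, so the trait is favored while C < n·r·B = 4·0.25·0.184 = 0.184.

0.184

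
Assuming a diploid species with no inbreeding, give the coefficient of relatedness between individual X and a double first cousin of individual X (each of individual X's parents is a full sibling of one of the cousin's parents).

Each parent–offspring link contributes a factor of 1/2, and independent paths through distinct common ancestors add.
Double first cousins share both grandparent pairs — four paths of length 4: r = 4·(1/2)^4 = 1/4.

0.25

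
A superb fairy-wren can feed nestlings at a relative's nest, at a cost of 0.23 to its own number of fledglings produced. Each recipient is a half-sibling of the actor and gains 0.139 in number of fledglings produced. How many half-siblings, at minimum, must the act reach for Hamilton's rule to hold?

7

r to a half-sibling = 1/4 (half-sibs share one parent — one path of length 2: r = (1/2)^2 = 1/4).
Hamilton's rule: n·r·B > C  ⇒  n > C/(r·B) = 0.23/(0.25·0.139) = 6.619.
The smallest integer exceeding 6.619 is 7.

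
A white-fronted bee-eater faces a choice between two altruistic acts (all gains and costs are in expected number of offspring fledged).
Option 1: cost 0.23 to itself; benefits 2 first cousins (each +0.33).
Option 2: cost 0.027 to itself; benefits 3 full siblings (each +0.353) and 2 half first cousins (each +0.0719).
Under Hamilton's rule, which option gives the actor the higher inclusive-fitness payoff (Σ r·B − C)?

Option 1: r to a first cousin = 0.125.
Option 1: Σ r·B − C = (2·0.125·0.33) − 0.23 = -0.1475.
Option 2: r to a full sibling = 0.5.
Option 2: r to a half first cousin = 0.0625.
Option 2: Σ r·B − C = (3·0.5·0.353 + 2·0.0625·0.0719) − 0.027 = 0.5114875.
Option 2 has the higher net inclusive-fitness payoff.

Option 2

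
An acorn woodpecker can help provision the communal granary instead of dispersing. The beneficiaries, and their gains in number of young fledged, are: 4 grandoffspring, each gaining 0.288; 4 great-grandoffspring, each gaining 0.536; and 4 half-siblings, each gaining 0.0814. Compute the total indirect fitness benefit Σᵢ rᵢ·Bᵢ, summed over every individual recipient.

r to a grandoffspring = 1/4 (two parent–offspring links: r = (1/2)^2 = 1/4).
r to a great-grandoffspring = 0.125 (three parent–offspring links: r = (1/2)^3 = 1/8).
r to a half-sibling = 1/4 (half-sibs share one parent — one path of length 2: r = (1/2)^2 = 1/4).
Summing one r·B term per recipient: 4·0.25·0.288 + 4·0.125·0.536 + 4·0.25·0.0814 = 0.6374.

0.6374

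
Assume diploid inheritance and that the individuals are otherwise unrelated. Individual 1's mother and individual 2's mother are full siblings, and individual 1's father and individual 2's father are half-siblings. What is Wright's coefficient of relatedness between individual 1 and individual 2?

Relatedness sums over independent paths through distinct common ancestors.
Individual 1 and individual 2 are related in two ways: first cousins through their mothers (r = 1/8) and half first cousins through their fathers (r = 1/16).
r = 1/8 + 1/16 = 0.1875.

0.1875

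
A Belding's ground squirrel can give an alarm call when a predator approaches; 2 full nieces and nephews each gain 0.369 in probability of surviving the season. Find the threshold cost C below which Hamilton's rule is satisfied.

r to a full niece or nephew = 1/4 (full aunt/uncle↔niece/nephew: two paths of length 3 through the shared grandparent pair: r = 2·(1/2)^3 = 1/4).
Hamilton's rule: n·r·B > C, so the trait is favored while C < n·r·B = 2·0.25·0.369 = 0.1845.

0.1845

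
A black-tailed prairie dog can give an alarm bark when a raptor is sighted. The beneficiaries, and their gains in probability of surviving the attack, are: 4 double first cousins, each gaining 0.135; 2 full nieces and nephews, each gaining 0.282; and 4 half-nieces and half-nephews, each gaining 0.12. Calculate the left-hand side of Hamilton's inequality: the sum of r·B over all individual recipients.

r to a double first cousin = 0.25 (double first cousins share both grandparent pairs — four paths of length 4: r = 4·(1/2)^4 = 1/4).
r to a full niece or nephew = 0.25 (full aunt/uncle↔niece/nephew: two paths of length 3 through the shared grandparent pair: r = 2·(1/2)^3 = 1/4).
r to a half-niece or half-nephew = 0.125 (half-aunt/uncle↔niece/nephew: one path of length 3: r = (1/2)^3 = 1/8).
Summing one r·B term per recipient: 4·0.25·0.135 + 2·0.25·0.282 + 4·0.125·0.12 = 0.336.

0.336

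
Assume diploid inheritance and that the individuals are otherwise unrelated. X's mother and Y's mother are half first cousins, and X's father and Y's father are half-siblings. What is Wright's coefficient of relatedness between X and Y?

0.078125

Wright's path rule: contributions from independent ancestry routes add.
X and Y are related in two ways: half second cousins through their mothers (r = 1/64) and half first cousins through their fathers (r = 1/16).
r = 1/64 + 1/16 = 5/64 = 0.078125.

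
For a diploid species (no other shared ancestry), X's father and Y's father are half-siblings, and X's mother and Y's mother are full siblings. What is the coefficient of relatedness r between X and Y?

Relatedness sums over independent paths through distinct common ancestors.
X and Y are related in two ways: half first cousins through their fathers (r = 1/16) and first cousins through their mothers (r = 1/8).
r = 1/16 + 1/8 = 3/16 = 0.1875.

0.1875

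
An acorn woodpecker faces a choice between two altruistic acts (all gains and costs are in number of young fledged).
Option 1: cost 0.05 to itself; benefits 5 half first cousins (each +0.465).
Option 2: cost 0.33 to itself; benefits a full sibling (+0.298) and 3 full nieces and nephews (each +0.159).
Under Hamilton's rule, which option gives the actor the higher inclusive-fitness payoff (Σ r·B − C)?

Option 1

Option 1: r to a half first cousin = 0.0625.
Option 1: Σ r·B − C = (5·0.0625·0.465) − 0.05 = 0.0953125.
Option 2: r to a full sibling = 0.5.
Option 2: r to a full niece or nephew = 0.25.
Option 2: Σ r·B − C = (1·0.5·0.298 + 3·0.25·0.159) − 0.33 = -0.06175.
Option 1 has the higher net inclusive-fitness payoff.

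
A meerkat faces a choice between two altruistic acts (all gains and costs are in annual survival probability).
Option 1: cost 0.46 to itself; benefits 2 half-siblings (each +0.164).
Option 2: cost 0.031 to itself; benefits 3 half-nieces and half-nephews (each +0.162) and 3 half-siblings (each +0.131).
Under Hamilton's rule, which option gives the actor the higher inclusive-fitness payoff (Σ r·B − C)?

Option 1: r to a half-sibling = 0.25.
Option 1: Σ r·B − C = (2·0.25·0.164) − 0.46 = -0.378.
Option 2: r to a half-niece or half-nephew = 0.125.
Option 2: r to a half-sibling = 0.25.
Option 2: Σ r·B − C = (3·0.125·0.162 + 3·0.25·0.131) − 0.031 = 0.128.
Option 2 has the higher net inclusive-fitness payoff.

Option 2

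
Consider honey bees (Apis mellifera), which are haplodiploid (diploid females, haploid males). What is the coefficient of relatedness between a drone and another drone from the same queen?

Haploid brothers each carry a random half of the queen's diploid genome, so on average they share half: r = 1/2.

0.5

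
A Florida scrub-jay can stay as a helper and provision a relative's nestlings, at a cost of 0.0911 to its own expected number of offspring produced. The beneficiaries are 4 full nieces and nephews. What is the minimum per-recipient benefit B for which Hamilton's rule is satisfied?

0.0911

r to a full niece or nephew = 1/4 (full aunt/uncle↔niece/nephew: two paths of length 3 through the shared grandparent pair: r = 2·(1/2)^3 = 1/4).
Hamilton's rule with n recipients of equal r: n·r·B > C, so B > C/(n·r) = 0.0911/(4·0.25) = 0.0911.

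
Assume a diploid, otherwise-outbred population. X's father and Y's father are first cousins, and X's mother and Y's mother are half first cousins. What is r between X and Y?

Wright's path rule: contributions from independent ancestry routes add.
X and Y are related in two ways: second cousins through their fathers (r = 1/32) and half second cousins through their mothers (r = 1/64).
r = 1/32 + 1/64 = 3/64 = 0.046875.

0.046875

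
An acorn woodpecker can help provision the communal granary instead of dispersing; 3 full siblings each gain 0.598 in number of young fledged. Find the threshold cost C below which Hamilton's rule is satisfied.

0.897

r to a full sibling = 1/2 (full sibs share both parents — two paths of length 2: r = 2·(1/2)^2 = 1/2).
Hamilton's rule: n·r·B > C, so the trait is favored while C < n·r·B = 3·0.5·0.598 = 0.897.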